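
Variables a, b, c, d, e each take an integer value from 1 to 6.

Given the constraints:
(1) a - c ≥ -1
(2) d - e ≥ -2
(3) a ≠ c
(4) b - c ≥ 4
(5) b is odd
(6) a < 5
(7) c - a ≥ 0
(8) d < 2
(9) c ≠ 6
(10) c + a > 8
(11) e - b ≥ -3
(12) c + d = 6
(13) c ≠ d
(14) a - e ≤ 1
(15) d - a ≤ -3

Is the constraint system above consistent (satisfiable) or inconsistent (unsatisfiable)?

Unsatisfiable

Constraints 2, 4, 7, 11, and 15 give e − b ≥ -3, b − c ≥ 4, c − a ≥ 0, a − d ≥ 3, d − e ≥ -2.
Adding all 5 inequalities: the left sides telescope to 0, and the right sides sum to (-3) + 4 + 0 + 3 + (-2) = 2. So 0 ≥ 2, which is false.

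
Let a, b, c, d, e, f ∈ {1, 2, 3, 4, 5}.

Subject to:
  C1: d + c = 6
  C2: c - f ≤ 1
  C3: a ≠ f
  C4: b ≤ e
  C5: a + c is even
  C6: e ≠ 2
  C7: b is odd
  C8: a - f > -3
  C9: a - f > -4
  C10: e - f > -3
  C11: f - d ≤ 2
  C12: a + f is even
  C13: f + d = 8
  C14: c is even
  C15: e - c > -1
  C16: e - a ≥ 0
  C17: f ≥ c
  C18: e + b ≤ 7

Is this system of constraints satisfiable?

Setting (a, b, c, d, e, f) = (2, 1, 2, 4, 3, 4) satisfies everything: constraint 1: d + c = 6; constraint 2: c - f = -2; constraint 8: a - f = -2, and the others follow.

Satisfiable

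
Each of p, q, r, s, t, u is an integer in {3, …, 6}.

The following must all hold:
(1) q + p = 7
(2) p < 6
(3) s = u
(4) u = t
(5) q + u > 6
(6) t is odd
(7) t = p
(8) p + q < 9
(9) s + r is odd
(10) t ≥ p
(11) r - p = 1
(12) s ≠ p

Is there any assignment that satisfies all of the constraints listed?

From constraints 3, 4, and 7, s = u = t = p, so s = p. But constraint 12 says s ≠ p. Contradiction.

Unsatisfiable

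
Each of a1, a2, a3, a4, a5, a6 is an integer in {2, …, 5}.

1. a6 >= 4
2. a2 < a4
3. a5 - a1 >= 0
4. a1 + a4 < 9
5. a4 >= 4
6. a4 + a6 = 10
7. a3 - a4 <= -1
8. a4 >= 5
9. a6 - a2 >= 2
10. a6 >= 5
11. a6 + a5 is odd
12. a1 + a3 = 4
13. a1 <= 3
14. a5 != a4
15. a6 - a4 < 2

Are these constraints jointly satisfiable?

Satisfiable

Take a1 = 2, a2 = 2, a3 = 2, a4 = 5, a5 = 2, a6 = 5. Then constraint 3: a5 - a1 = 0; constraint 4: a1 + a4 = 7, and every other listed constraint is also met.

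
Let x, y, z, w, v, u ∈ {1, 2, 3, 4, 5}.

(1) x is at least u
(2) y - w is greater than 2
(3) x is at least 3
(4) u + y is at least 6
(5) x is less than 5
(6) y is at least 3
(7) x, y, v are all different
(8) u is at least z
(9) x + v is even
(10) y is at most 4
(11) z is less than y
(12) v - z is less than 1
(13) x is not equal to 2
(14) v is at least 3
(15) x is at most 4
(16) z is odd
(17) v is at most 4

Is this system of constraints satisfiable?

Unsatisfiable

Constraints 3, 6, 10, 14, 15, and 17 confine each of x, y, v to the 2 values {3, 4}.
Constraint 7 requires all 3 of them to be distinct, but only 2 values are available — impossible by the pigeonhole principle.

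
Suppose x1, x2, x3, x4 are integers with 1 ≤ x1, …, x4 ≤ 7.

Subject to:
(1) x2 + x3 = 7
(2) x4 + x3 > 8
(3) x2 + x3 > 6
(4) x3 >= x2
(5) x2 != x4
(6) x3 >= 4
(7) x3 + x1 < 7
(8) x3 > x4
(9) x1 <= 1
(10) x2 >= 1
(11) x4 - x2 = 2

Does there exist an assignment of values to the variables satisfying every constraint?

The assignment x1 = 1, x2 = 2, x3 = 5, x4 = 4 works:
  constraint 1 holds since x2 + x3 = 7.
  constraint 2 holds since x4 + x3 = 9.
  constraint 3 holds since x2 + x3 = 7.
The rest check out directly.

Satisfiable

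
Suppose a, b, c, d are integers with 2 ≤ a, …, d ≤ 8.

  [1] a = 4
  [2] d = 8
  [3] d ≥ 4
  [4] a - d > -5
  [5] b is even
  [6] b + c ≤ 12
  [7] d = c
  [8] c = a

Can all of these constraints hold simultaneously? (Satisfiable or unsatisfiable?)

Constraint 2 fixes d = 8 and constraint 1 fixes a = 4. Constraints 7 and 8 give d = c = a, so d = a. But 8 ≠ 4 — contradiction.

Unsatisfiable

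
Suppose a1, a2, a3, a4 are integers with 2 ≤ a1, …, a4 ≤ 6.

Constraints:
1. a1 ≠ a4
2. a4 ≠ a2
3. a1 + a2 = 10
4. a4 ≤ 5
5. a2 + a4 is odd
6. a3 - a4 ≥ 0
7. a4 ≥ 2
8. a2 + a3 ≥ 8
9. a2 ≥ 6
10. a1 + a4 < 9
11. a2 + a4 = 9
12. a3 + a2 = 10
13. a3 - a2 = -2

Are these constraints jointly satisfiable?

Setting (a1, a2, a3, a4) = (4, 6, 4, 3) satisfies everything: constraint 3: a1 + a2 = 10; constraint 6: a3 - a4 = 1; constraint 8: a2 + a3 = 10, and the others follow.

Satisfiable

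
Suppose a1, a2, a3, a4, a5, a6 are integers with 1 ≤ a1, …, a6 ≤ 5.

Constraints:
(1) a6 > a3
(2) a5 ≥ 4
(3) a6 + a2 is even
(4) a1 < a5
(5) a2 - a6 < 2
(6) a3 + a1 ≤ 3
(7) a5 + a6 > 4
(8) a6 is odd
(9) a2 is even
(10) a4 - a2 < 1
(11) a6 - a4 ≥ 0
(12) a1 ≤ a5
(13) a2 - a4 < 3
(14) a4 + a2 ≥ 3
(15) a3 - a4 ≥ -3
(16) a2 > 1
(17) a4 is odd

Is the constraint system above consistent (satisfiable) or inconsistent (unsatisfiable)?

Constraint 8 makes a6 odd and constraint 9 makes a2 even, so a6 + a2 must be odd. Constraint 3 says a6 + a2 is even — contradiction.

Unsatisfiable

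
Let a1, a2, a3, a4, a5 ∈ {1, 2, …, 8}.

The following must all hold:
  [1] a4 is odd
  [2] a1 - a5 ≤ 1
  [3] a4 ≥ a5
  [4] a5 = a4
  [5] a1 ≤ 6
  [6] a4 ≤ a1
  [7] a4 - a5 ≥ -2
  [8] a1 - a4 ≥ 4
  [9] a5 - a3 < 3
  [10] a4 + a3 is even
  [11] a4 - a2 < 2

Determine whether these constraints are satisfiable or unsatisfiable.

Constraints 2, 7, and 8 give a1 − a4 ≥ 4, a4 − a5 ≥ -2, a5 − a1 ≥ -1.
Adding all 3 inequalities: the left sides telescope to 0, and the right sides sum to 4 + (-2) + (-1) = 1. So 0 ≥ 1, which is false.

Unsatisfiable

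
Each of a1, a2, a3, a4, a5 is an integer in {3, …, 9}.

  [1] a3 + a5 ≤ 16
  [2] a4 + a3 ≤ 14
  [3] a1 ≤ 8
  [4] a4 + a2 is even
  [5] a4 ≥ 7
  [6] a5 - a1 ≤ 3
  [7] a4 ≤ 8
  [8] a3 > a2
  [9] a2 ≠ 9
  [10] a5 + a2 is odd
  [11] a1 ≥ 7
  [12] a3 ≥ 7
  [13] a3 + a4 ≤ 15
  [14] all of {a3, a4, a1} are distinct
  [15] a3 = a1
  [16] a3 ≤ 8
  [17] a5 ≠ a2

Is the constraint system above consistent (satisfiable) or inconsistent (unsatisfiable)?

Constraints 3, 5, 7, 11, 12, and 16 confine each of a3, a4, a1 to the 2 values {7, 8}.
Constraint 14 requires all 3 of them to be distinct, but only 2 values are available — impossible by the pigeonhole principle.

Unsatisfiable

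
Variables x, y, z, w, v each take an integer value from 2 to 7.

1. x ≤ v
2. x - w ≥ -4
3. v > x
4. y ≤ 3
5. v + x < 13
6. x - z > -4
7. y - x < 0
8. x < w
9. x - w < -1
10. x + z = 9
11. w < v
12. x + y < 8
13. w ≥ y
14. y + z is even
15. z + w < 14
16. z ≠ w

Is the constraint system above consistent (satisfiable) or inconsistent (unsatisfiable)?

Try x = 4, y = 3, z = 5, w = 6, v = 7.
Check constraint 2: x - w = -2; constraint 5: v + x = 11. The remaining constraints are straightforward to verify.

Satisfiable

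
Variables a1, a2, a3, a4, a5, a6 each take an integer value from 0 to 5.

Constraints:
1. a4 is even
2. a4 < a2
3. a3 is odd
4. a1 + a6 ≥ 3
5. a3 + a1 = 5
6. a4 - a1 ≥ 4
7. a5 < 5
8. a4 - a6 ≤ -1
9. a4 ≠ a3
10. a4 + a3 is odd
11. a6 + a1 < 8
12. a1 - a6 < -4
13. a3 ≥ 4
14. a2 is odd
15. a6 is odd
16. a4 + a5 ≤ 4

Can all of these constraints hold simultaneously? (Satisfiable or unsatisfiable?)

Satisfiable

The assignment a1 = 0, a2 = 5, a3 = 5, a4 = 4, a5 = 0, a6 = 5 works:
  constraint 4 holds since a1 + a6 = 5.
  constraint 5 holds since a3 + a1 = 5.
The rest check out directly.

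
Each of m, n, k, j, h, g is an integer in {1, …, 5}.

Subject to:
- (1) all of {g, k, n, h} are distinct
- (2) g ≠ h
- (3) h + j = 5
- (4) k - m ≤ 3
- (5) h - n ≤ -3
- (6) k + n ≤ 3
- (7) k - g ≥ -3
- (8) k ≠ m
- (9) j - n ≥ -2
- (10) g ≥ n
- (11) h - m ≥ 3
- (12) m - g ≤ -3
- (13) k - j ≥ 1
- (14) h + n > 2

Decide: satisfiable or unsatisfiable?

Unsatisfiable

Constraints 4, 5, 9, 11, and 13 give m − k ≥ -3, k − j ≥ 1, j − n ≥ -2, n − h ≥ 3, h − m ≥ 3.
Adding all 5 inequalities: the left sides telescope to 0, and the right sides sum to (-3) + 1 + (-2) + 3 + 3 = 2. So 0 ≥ 2, which is false.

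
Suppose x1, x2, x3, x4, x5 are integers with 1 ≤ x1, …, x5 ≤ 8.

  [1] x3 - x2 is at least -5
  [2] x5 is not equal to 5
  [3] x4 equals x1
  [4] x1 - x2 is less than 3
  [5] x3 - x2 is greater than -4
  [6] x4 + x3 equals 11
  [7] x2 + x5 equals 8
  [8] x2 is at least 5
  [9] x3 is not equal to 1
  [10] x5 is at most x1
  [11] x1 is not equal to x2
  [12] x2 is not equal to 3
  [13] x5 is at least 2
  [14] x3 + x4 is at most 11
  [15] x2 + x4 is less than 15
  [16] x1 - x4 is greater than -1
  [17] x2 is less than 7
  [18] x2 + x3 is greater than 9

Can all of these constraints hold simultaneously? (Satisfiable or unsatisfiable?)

The assignment x1 = 7, x2 = 6, x3 = 4, x4 = 7, x5 = 2 works:
  constraint 1 holds since x3 - x2 = -2.
  constraint 4 holds since x1 - x2 = 1.
  constraint 5 holds since x3 - x2 = -2.
The rest check out directly.

Satisfiable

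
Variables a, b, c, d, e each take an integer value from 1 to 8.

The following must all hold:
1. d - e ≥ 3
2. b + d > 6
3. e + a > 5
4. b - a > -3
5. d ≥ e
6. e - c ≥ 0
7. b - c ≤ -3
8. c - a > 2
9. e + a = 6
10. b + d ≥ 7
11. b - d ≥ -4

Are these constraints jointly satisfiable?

Unsatisfiable

Constraints 1, 6, 7, and 11 give d − e ≥ 3, e − c ≥ 0, c − b ≥ 3, b − d ≥ -4.
Adding all 4 inequalities: the left sides telescope to 0, and the right sides sum to 3 + 0 + 3 + (-4) = 2. So 0 ≥ 2, which is false.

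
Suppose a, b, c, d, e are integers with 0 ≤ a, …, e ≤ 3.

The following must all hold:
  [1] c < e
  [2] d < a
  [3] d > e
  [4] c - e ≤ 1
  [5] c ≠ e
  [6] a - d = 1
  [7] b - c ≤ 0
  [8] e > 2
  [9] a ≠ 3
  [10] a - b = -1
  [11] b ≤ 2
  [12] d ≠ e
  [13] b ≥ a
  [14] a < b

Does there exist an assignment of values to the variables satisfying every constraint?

Unsatisfiable

Constraints 1, 2, 3, 7, and 14 give e < d, d < a, a < b, b ≤ c, c < e. Chaining: e < d < a < b ≤ c < e, which forces e < e — impossible.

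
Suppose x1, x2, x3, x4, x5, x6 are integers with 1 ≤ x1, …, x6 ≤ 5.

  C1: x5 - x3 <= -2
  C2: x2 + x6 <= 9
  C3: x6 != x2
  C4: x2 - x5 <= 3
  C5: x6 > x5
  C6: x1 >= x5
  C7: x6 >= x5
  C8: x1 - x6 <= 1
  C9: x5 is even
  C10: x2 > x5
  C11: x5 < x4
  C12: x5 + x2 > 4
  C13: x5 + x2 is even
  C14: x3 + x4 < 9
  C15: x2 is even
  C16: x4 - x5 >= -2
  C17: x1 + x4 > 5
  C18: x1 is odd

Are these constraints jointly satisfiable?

The assignment x1 = 5, x2 = 4, x3 = 5, x4 = 3, x5 = 2, x6 = 5 works:
  constraint 1 holds since x5 - x3 = -3.
  constraint 2 holds since x2 + x6 = 9.
  constraint 4 holds since x2 - x5 = 2.
The rest check out directly.

Satisfiable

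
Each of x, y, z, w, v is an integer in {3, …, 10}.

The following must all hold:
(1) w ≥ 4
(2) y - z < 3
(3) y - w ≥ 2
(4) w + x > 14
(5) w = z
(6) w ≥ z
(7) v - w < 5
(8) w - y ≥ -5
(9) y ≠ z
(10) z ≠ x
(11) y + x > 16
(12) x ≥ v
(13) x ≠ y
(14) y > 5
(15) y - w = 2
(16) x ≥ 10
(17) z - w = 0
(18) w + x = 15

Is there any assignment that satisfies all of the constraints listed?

One satisfying assignment is x = 10, y = 7, z = 5, w = 5, v = 8.
For the less obvious constraints — constraint 2: y - z = 2; constraint 3: y - w = 2 — and the others hold by inspection.

Satisfiable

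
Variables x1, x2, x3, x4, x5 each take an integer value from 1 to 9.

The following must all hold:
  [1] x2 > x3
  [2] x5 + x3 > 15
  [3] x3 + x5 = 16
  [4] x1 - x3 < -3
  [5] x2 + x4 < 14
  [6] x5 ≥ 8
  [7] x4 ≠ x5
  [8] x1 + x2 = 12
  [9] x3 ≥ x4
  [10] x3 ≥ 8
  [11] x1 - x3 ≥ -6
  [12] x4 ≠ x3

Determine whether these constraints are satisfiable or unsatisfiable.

Setting (x1, x2, x3, x4, x5) = (3, 9, 8, 4, 8) satisfies everything: constraint 2: x5 + x3 = 16; constraint 3: x3 + x5 = 16; constraint 4: x1 - x3 = -5, and the others follow.

Satisfiable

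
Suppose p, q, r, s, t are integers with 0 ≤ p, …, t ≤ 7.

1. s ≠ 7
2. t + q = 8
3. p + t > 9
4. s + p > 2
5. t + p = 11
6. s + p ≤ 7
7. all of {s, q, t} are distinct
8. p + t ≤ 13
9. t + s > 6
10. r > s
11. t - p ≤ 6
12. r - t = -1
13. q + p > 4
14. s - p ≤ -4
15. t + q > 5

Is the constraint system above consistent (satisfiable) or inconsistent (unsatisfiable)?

Satisfiable

One satisfying assignment is p = 4, q = 1, r = 6, s = 0, t = 7.
For the less obvious constraints — constraint 2: t + q = 8; constraint 3: p + t = 11 — and the others hold by inspection.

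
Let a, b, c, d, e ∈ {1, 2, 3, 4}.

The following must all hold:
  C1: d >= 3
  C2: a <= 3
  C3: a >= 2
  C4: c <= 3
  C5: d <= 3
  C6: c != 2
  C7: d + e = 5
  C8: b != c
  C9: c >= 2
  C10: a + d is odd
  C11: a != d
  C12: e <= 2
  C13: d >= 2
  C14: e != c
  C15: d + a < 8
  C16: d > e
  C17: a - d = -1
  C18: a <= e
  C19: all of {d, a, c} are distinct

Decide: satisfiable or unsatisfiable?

Unsatisfiable

Constraints 2, 3, 4, 5, 9, and 13 confine each of d, a, c to the 2 values {2, 3}.
Constraint 19 requires all 3 of them to be distinct, but only 2 values are available — impossible by the pigeonhole principle.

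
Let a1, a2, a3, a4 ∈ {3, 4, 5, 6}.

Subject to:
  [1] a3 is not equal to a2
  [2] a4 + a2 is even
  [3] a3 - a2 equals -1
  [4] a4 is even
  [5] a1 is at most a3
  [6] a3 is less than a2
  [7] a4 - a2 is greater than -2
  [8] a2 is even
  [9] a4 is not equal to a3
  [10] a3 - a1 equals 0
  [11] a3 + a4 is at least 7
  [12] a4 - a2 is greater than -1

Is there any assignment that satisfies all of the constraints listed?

Satisfiable

The assignment a1 = 3, a2 = 4, a3 = 3, a4 = 4 works:
  constraint 3 holds since a3 - a2 = -1.
  constraint 7 holds since a4 - a2 = 0.
The rest check out directly.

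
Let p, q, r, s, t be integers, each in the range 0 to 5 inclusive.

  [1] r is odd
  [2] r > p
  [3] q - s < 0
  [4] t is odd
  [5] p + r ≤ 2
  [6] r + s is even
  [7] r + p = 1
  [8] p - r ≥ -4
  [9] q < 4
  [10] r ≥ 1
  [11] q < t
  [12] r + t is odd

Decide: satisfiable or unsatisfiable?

Constraint 1 makes r odd and constraint 4 makes t odd, so r + t must be even. Constraint 12 says r + t is odd — contradiction.

Unsatisfiable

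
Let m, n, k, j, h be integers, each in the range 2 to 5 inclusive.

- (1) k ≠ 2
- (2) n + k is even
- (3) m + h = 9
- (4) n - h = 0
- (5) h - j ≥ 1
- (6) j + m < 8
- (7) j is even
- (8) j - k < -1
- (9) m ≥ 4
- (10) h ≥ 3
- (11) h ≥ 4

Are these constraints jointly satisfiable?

Setting (m, n, k, j, h) = (5, 4, 4, 2, 4) satisfies everything: constraint 3: m + h = 9; constraint 4: n - h = 0; constraint 5: h - j = 2, and the others follow.

Satisfiable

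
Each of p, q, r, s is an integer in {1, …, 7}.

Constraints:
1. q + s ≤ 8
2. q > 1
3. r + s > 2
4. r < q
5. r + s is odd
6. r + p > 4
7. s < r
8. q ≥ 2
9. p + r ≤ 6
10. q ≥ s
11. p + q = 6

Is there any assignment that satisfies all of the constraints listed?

Take p = 2, q = 4, r = 3, s = 2. Then constraint 1: q + s = 6; constraint 3: r + s = 5, and every other listed constraint is also met.

Satisfiable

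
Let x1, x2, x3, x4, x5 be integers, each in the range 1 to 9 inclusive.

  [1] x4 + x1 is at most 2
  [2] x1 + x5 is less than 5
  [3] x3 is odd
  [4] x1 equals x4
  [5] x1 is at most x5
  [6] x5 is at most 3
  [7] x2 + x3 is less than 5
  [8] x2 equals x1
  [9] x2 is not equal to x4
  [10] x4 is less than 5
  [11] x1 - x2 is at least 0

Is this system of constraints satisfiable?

Unsatisfiable

From constraints 4 and 8, x2 = x1 = x4, so x2 = x4. But constraint 9 says x2 ≠ x4. Contradiction.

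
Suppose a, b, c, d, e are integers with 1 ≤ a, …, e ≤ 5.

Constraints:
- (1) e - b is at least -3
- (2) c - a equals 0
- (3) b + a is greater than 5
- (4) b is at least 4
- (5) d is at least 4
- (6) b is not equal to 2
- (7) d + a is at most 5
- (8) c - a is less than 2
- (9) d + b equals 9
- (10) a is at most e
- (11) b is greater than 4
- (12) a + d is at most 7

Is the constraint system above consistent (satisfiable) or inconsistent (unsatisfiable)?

The assignment a = 1, b = 5, c = 1, d = 4, e = 5 works:
  constraint 1 holds since e - b = 0.
  constraint 2 holds since c - a = 0.
  constraint 3 holds since b + a = 6.
The rest check out directly.

Satisfiable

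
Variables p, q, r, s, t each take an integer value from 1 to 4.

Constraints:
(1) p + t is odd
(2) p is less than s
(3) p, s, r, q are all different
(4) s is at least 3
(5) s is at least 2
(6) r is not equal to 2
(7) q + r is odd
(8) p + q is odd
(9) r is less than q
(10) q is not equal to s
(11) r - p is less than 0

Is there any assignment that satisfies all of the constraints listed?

Satisfiable

One satisfying assignment is p = 3, q = 2, r = 1, s = 4, t = 4.
For the less obvious constraints — constraint 1: p + t = 7 is odd; constraint 3: values 3, 4, 1, 2 are distinct; constraint 11: r - p = -2 — and the others hold by inspection.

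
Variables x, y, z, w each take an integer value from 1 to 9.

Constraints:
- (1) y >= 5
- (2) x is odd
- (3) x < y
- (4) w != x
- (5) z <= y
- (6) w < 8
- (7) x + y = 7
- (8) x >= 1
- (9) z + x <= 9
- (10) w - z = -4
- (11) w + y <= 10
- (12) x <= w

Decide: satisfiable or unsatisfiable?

Take x = 1, y = 6, z = 6, w = 2. Then constraint 7: x + y = 7; constraint 9: z + x = 7, and every other listed constraint is also met.

Satisfiable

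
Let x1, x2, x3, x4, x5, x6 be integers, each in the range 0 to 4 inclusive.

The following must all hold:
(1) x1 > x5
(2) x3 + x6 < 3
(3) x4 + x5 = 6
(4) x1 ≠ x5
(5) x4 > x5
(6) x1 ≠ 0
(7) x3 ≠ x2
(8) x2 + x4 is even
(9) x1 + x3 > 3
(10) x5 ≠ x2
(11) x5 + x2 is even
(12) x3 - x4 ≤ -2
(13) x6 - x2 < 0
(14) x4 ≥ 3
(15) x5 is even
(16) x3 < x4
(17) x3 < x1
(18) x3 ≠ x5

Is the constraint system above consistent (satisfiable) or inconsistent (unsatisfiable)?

The assignment x1 = 4, x2 = 4, x3 = 0, x4 = 4, x5 = 2, x6 = 1 works:
  constraint 2 holds since x3 + x6 = 1.
  constraint 3 holds since x4 + x5 = 6.
  constraint 9 holds since x1 + x3 = 4.
The rest check out directly.

Satisfiable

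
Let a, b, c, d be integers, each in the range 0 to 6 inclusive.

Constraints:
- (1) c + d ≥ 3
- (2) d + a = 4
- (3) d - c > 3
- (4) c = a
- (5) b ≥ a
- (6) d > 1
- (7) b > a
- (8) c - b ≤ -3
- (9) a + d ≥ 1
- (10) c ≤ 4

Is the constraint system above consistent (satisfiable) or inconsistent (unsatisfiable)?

Satisfiable

The assignment a = 0, b = 4, c = 0, d = 4 works:
  constraint 1 holds since c + d = 4.
  constraint 2 holds since d + a = 4.
The rest check out directly.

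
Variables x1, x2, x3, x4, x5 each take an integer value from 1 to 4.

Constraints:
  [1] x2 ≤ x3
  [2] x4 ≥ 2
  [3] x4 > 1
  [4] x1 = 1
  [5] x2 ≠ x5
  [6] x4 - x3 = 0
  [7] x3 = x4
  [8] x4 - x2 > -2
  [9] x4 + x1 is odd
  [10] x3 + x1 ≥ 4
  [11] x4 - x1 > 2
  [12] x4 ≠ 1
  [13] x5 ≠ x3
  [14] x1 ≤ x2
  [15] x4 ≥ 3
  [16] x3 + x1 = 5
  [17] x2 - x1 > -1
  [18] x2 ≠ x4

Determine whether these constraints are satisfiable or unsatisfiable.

Satisfiable

One satisfying assignment is x1 = 1, x2 = 3, x3 = 4, x4 = 4, x5 = 1.
For the less obvious constraints — constraint 6: x4 - x3 = 0; constraint 8: x4 - x2 = 1; constraint 10: x3 + x1 = 5 — and the others hold by inspection.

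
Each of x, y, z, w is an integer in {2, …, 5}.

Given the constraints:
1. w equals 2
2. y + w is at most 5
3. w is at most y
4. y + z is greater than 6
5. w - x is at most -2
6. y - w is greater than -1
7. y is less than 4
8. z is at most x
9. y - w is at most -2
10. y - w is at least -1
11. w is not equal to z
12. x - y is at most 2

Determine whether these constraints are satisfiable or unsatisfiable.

Constraints 5, 9, and 12 give w − y ≥ 2, y − x ≥ -2, x − w ≥ 2.
Adding all 3 inequalities: the left sides telescope to 0, and the right sides sum to 2 + (-2) + 2 = 2. So 0 ≥ 2, which is false.

Unsatisfiable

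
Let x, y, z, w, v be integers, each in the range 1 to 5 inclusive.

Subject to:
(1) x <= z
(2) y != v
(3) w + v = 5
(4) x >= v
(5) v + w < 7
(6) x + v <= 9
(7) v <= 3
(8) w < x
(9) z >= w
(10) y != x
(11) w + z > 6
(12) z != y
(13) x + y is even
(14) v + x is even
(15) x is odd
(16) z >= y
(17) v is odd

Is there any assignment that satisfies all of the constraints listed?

Setting (x, y, z, w, v) = (5, 3, 5, 4, 1) satisfies everything: constraint 3: w + v = 5; constraint 5: v + w = 5, and the others follow.

Satisfiable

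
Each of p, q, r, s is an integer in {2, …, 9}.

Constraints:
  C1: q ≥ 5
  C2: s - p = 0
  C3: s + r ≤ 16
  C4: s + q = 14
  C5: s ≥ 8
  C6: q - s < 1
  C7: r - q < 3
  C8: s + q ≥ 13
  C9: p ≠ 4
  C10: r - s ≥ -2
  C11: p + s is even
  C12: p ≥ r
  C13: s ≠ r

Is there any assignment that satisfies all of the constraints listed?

Satisfiable

Take p = 8, q = 6, r = 7, s = 8. Then constraint 2: s - p = 0; constraint 3: s + r = 15, and every other listed constraint is also met.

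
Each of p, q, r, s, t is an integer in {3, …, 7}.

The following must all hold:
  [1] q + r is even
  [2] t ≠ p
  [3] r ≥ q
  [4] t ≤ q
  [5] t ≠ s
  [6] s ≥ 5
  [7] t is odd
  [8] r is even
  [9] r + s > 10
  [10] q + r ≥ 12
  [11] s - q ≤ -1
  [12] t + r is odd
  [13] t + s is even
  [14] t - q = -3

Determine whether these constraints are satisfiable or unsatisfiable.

The assignment p = 7, q = 6, r = 6, s = 5, t = 3 works:
  constraint 9 holds since r + s = 11.
  constraint 10 holds since q + r = 12.
The rest check out directly.

Satisfiable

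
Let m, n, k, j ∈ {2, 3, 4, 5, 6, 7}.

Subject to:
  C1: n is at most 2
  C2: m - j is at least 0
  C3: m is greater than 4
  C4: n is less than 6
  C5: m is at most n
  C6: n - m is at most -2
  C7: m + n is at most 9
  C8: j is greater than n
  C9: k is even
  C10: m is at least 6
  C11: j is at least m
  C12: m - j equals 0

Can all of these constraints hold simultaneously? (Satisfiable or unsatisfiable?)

From constraint 10: m ≥ 6. From constraints 1 and 5: m ≤ n and n ≤ 2, so m ≤ 2. But 2 < 6, so no value of m works.

Unsatisfiable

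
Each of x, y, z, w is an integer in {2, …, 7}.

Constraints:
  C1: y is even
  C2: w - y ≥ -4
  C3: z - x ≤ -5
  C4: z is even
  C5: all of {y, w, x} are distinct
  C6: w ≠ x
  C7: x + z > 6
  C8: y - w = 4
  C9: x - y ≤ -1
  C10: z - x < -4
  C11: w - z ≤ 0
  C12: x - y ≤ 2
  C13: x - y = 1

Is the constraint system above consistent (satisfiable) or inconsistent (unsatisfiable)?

Unsatisfiable

Constraints 2, 3, 9, and 11 give z − w ≥ 0, w − y ≥ -4, y − x ≥ 1, x − z ≥ 5.
Adding all 4 inequalities: the left sides telescope to 0, and the right sides sum to 0 + (-4) + 1 + 5 = 2. So 0 ≥ 2, which is false.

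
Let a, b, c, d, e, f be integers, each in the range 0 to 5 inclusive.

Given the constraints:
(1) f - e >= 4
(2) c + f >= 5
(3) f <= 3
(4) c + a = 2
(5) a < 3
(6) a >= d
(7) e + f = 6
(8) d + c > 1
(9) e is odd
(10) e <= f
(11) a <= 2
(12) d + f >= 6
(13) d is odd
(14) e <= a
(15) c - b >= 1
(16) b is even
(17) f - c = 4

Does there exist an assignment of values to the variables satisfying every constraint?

Unsatisfiable

From constraints 11 and 14: e ≤ a ≤ 2. From constraint 3: f ≤ 3. Hence e + f ≤ 5. But constraint 7 requires e + f = 6, and 6 > 5. Contradiction.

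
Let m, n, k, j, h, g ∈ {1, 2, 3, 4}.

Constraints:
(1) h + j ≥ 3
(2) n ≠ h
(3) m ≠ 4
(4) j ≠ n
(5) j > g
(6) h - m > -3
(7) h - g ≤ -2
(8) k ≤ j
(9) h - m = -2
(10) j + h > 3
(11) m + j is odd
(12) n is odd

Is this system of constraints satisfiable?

Satisfiable

Try m = 3, n = 3, k = 4, j = 4, h = 1, g = 3.
Check constraint 1: h + j = 5; constraint 6: h - m = -2; constraint 7: h - g = -2. The remaining constraints are straightforward to verify.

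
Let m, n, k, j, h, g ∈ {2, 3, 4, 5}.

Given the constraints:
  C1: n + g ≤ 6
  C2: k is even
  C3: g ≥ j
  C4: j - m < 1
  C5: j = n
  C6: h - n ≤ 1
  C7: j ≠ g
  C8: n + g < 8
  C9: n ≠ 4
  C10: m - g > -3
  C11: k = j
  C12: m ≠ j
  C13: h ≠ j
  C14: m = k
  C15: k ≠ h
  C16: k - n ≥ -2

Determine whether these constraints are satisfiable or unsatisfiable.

Unsatisfiable

From constraints 11 and 14, m = k = j, so m = j. But constraint 12 says m ≠ j. Contradiction.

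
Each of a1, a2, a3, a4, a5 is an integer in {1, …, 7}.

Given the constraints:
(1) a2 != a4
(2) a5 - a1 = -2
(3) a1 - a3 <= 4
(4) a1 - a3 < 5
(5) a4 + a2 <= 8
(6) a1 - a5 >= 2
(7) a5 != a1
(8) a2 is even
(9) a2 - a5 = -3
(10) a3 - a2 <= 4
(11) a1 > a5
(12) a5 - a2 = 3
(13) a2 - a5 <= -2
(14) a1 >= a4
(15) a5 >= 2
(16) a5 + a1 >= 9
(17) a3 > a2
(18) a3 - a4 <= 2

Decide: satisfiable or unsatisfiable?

Satisfiable

One satisfying assignment is a1 = 7, a2 = 2, a3 = 3, a4 = 3, a5 = 5.
For the less obvious constraints — constraint 2: a5 - a1 = -2; constraint 3: a1 - a3 = 4; constraint 4: a1 - a3 = 4 — and the others hold by inspection.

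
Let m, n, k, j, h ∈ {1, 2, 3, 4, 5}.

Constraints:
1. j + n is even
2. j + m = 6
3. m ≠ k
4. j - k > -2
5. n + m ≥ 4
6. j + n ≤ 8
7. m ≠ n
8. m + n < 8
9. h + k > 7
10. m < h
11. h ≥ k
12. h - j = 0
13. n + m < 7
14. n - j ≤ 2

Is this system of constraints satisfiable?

Satisfiable

Take m = 2, n = 4, k = 4, j = 4, h = 4. Then constraint 2: j + m = 6; constraint 4: j - k = 0, and every other listed constraint is also met.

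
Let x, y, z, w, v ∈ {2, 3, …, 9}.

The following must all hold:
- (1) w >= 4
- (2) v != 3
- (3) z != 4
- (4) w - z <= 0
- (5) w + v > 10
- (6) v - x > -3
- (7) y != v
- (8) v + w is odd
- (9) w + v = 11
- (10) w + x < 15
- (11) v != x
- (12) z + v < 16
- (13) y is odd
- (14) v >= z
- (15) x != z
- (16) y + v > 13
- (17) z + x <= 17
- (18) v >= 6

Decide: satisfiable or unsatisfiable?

Satisfiable

Take x = 9, y = 9, z = 7, w = 4, v = 7. Then constraint 4: w - z = -3; constraint 5: w + v = 11; constraint 6: v - x = -2, and every other listed constraint is also met.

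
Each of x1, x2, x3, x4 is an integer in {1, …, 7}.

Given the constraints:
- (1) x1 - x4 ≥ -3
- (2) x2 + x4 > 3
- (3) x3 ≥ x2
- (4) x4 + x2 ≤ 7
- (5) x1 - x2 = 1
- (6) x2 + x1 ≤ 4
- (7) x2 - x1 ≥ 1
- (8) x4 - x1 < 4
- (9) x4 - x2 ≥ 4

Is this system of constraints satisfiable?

Unsatisfiable

Constraints 1, 7, and 9 give x2 − x1 ≥ 1, x1 − x4 ≥ -3, x4 − x2 ≥ 4.
Adding all 3 inequalities: the left sides telescope to 0, and the right sides sum to 1 + (-3) + 4 = 2. So 0 ≥ 2, which is false.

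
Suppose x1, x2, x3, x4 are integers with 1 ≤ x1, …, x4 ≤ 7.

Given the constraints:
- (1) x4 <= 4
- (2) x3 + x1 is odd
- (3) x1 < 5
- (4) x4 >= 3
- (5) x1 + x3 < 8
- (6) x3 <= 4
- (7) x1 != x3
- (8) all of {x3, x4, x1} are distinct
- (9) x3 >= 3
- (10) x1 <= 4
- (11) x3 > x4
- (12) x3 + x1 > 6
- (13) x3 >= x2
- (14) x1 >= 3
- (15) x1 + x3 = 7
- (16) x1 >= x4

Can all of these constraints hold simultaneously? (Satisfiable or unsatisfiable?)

Unsatisfiable

Constraints 1, 4, 6, 9, 10, and 14 confine each of x3, x4, x1 to the 2 values {3, 4}.
Constraint 8 requires all 3 of them to be distinct, but only 2 values are available — impossible by the pigeonhole principle.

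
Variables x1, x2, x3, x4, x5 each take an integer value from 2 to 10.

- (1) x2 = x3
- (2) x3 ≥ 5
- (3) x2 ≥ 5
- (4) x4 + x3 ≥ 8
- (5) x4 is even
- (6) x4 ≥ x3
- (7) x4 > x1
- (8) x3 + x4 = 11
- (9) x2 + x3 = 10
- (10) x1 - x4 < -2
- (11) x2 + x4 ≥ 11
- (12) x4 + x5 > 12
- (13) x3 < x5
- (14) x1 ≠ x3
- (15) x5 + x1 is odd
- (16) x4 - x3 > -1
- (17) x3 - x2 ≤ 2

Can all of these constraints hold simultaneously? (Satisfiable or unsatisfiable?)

Satisfiable

Take x1 = 2, x2 = 5, x3 = 5, x4 = 6, x5 = 7. Then constraint 4: x4 + x3 = 11; constraint 8: x3 + x4 = 11; constraint 9: x2 + x3 = 10, and every other listed constraint is also met.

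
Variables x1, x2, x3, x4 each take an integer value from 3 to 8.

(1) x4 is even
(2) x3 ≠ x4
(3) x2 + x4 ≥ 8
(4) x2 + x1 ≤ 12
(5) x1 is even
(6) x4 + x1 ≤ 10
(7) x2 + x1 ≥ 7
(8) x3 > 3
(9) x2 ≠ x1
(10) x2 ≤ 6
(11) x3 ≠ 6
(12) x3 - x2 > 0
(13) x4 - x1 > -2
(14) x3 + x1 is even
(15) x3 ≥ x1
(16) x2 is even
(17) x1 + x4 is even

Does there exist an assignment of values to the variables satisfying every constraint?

One satisfying assignment is x1 = 4, x2 = 6, x3 = 8, x4 = 4.
For the less obvious constraints — constraint 3: x2 + x4 = 10; constraint 4: x2 + x1 = 10; constraint 6: x4 + x1 = 8 — and the others hold by inspection.

Satisfiable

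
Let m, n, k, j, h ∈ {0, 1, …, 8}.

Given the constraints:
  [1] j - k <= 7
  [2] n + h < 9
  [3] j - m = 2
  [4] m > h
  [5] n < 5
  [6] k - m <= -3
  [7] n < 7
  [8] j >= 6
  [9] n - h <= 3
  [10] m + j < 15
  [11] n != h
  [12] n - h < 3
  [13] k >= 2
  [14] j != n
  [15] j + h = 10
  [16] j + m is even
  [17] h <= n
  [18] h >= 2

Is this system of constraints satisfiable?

Take m = 5, n = 4, k = 2, j = 7, h = 3. Then constraint 1: j - k = 5; constraint 2: n + h = 7; constraint 3: j - m = 2, and every other listed constraint is also met.

Satisfiable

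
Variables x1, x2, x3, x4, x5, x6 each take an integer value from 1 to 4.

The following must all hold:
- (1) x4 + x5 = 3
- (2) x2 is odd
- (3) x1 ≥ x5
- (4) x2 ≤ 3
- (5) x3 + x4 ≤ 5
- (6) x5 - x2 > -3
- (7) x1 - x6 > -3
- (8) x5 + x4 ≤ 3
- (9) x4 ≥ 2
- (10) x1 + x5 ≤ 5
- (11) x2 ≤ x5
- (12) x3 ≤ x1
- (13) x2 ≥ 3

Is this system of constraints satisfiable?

From constraint 9: x4 ≥ 2. From constraints 11 and 13: x5 ≥ x2 ≥ 3. Hence x4 + x5 ≥ 5. But constraint 1 requires x4 + x5 = 3, and 3 < 5. Contradiction.

Unsatisfiable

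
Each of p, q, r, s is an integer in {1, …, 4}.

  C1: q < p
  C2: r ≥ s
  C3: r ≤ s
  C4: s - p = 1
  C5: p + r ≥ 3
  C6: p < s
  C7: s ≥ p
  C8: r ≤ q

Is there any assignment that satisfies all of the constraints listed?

Constraints 1, 2, 7, and 8 give r ≤ q, q < p, p ≤ s, s ≤ r. Chaining: r ≤ q < p ≤ s ≤ r, which forces r < r — impossible.

Unsatisfiable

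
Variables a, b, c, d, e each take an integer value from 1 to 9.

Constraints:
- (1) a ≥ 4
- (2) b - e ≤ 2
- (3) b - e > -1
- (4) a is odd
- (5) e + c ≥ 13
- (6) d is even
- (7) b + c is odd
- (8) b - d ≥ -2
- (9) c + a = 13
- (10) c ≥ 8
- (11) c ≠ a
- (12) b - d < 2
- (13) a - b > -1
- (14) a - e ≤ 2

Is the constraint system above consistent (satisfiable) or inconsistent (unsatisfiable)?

The assignment a = 5, b = 5, c = 8, d = 4, e = 5 works:
  constraint 2 holds since b - e = 0.
  constraint 3 holds since b - e = 0.
  constraint 5 holds since e + c = 13.
The rest check out directly.

Satisfiable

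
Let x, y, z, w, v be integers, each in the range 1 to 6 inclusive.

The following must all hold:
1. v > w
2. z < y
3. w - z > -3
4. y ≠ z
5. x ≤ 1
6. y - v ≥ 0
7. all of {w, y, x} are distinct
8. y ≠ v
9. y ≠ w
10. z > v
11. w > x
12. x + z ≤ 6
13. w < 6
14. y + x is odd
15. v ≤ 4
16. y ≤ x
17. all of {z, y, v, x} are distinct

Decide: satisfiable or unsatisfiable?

Constraints 1, 2, 10, 11, and 16 give z < y, y ≤ x, x < w, w < v, v < z. Chaining: z < y ≤ x < w < v < z, which forces z < z — impossible.

Unsatisfiable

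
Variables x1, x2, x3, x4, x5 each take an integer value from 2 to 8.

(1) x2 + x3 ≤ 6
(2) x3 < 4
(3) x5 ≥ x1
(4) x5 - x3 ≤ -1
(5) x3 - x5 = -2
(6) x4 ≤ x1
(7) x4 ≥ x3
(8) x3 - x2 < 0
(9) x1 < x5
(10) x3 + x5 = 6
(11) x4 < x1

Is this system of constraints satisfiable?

Constraints 4, 7, 9, and 11 give x4 < x1, x1 < x5, x5 < x3, x3 ≤ x4. Chaining: x4 < x1 < x5 < x3 ≤ x4, which forces x4 < x4 — impossible.

Unsatisfiable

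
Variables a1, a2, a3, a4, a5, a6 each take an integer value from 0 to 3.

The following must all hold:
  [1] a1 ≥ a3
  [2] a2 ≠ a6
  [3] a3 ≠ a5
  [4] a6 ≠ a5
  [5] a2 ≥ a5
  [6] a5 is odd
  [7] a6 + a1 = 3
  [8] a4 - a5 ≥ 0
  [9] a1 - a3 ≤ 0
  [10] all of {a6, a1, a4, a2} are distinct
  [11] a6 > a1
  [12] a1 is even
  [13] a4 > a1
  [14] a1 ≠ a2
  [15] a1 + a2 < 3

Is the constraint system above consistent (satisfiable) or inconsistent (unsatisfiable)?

Satisfiable

The assignment a1 = 0, a2 = 1, a3 = 0, a4 = 2, a5 = 1, a6 = 3 works:
  constraint 7 holds since a6 + a1 = 3.
  constraint 8 holds since a4 - a5 = 1.
The rest check out directly.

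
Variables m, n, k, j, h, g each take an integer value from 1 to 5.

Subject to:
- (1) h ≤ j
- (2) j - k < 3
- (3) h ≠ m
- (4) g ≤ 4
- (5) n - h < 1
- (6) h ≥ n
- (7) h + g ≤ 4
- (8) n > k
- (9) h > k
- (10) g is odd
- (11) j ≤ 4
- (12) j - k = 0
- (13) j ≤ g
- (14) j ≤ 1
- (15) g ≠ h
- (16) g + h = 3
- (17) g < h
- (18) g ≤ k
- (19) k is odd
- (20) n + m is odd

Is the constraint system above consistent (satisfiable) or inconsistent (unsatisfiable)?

Unsatisfiable

Constraints 1, 6, 8, 13, and 18 give h ≤ j, j ≤ g, g ≤ k, k < n, n ≤ h. Chaining: h ≤ j ≤ g ≤ k < n ≤ h, which forces h < h — impossible.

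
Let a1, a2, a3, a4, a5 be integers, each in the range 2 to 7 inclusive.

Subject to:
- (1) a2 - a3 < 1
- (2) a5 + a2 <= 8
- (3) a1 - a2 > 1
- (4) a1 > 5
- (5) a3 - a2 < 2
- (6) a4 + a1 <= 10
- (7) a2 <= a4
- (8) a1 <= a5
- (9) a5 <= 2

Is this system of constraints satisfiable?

Unsatisfiable

From constraint 4: a1 ≥ 6. From constraints 8 and 9: a1 ≤ a5 and a5 ≤ 2, so a1 ≤ 2. But 2 < 6, so no value of a1 works.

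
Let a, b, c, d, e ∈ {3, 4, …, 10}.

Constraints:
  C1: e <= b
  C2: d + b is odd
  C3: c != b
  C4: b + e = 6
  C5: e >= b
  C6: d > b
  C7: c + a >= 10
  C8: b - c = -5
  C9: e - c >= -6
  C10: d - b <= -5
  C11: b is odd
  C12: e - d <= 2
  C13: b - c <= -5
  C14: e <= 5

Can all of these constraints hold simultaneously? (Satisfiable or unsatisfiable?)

Constraints 9, 10, 12, and 13 give e − c ≥ -6, c − b ≥ 5, b − d ≥ 5, d − e ≥ -2.
Adding all 4 inequalities: the left sides telescope to 0, and the right sides sum to (-6) + 5 + 5 + (-2) = 2. So 0 ≥ 2, which is false.

Unsatisfiable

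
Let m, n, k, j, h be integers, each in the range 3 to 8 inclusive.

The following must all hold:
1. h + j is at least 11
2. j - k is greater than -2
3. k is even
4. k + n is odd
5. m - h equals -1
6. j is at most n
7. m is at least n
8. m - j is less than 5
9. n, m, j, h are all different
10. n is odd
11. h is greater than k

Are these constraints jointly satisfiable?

Satisfiable

Take m = 7, n = 5, k = 4, j = 3, h = 8. Then constraint 1: h + j = 11; constraint 2: j - k = -1; constraint 5: m - h = -1, and every other listed constraint is also met.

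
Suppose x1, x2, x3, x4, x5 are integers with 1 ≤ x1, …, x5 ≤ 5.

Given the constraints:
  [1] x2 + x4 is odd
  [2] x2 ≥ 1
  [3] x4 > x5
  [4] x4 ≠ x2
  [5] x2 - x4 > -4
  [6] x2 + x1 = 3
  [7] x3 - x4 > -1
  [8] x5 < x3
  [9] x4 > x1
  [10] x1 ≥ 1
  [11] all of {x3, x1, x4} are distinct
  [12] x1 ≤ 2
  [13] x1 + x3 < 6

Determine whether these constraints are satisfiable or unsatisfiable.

One satisfying assignment is x1 = 1, x2 = 2, x3 = 4, x4 = 3, x5 = 2.
For the less obvious constraints — constraint 5: x2 - x4 = -1; constraint 6: x2 + x1 = 3 — and the others hold by inspection.

Satisfiable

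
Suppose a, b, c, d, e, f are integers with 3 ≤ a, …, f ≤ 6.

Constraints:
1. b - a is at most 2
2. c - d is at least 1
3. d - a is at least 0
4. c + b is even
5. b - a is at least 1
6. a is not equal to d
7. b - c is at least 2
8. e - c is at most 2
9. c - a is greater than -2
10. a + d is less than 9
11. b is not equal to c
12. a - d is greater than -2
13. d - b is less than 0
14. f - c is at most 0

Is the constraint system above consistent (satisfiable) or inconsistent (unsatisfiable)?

Constraints 1, 2, 3, and 7 give c − d ≥ 1, d − a ≥ 0, a − b ≥ -2, b − c ≥ 2.
Adding all 4 inequalities: the left sides telescope to 0, and the right sides sum to 1 + 0 + (-2) + 2 = 1. So 0 ≥ 1, which is false.

Unsatisfiable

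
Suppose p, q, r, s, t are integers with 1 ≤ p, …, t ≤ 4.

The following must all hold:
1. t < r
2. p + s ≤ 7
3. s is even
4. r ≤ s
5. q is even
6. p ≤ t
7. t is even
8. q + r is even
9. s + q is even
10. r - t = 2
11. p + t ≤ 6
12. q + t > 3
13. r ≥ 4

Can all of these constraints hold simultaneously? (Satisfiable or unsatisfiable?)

The assignment p = 2, q = 2, r = 4, s = 4, t = 2 works:
  constraint 2 holds since p + s = 6.
  constraint 10 holds since r - t = 2.
The rest check out directly.

Satisfiable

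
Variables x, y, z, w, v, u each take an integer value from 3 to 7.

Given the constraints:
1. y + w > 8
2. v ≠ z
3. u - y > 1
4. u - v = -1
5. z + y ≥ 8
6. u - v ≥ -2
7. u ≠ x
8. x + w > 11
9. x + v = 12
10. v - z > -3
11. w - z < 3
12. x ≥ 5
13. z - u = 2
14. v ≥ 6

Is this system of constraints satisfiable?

Satisfiable

Take x = 6, y = 3, z = 7, w = 7, v = 6, u = 5. Then constraint 1: y + w = 10; constraint 3: u - y = 2, and every other listed constraint is also met.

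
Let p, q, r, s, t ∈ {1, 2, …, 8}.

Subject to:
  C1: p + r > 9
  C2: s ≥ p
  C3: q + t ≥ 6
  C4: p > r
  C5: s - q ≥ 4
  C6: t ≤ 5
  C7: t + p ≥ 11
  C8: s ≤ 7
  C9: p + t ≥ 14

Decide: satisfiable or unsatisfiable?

Unsatisfiable

From constraints 2 and 8: p ≤ s ≤ 7. From constraint 6: t ≤ 5. Hence p + t ≤ 12. But constraint 9 requires p + t ≥ 14, and 14 > 12. Contradiction.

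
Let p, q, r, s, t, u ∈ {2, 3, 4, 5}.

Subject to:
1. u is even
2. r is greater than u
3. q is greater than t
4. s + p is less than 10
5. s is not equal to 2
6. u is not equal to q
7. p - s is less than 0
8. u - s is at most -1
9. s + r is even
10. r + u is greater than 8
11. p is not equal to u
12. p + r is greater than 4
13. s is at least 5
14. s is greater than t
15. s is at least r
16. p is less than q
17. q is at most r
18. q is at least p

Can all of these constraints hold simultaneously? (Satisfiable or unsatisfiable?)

Setting (p, q, r, s, t, u) = (2, 5, 5, 5, 4, 4) satisfies everything: constraint 4: s + p = 7; constraint 7: p - s = -3; constraint 8: u - s = -1, and the others follow.

Satisfiable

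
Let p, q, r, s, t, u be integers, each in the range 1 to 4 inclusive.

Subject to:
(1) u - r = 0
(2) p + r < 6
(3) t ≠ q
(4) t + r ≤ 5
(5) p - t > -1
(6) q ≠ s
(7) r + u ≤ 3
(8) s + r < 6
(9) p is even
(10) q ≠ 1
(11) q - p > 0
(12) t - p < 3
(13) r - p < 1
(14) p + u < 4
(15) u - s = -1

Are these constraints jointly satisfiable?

One satisfying assignment is p = 2, q = 3, r = 1, s = 2, t = 2, u = 1.
For the less obvious constraints — constraint 1: u - r = 0; constraint 2: p + r = 3 — and the others hold by inspection.

Satisfiable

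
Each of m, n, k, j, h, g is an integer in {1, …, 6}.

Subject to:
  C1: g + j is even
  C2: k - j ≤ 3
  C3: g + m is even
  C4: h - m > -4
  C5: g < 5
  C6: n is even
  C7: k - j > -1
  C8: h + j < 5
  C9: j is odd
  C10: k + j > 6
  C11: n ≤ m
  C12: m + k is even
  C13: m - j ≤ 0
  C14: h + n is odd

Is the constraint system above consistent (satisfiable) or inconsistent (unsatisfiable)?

Satisfiable

The assignment m = 3, n = 2, k = 5, j = 3, h = 1, g = 1 works:
  constraint 2 holds since k - j = 2.
  constraint 4 holds since h - m = -2.
The rest check out directly.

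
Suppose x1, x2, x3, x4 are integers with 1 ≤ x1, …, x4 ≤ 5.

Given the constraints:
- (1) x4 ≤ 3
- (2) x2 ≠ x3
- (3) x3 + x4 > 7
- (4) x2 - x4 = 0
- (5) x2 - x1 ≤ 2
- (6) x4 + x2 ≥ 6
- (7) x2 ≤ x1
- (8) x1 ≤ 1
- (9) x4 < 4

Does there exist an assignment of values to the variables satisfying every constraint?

Unsatisfiable

From constraint 1: x4 ≤ 3. From constraints 7 and 8: x2 ≤ x1 ≤ 1. Hence x4 + x2 ≤ 4. But constraint 6 requires x4 + x2 ≥ 6, and 6 > 4. Contradiction.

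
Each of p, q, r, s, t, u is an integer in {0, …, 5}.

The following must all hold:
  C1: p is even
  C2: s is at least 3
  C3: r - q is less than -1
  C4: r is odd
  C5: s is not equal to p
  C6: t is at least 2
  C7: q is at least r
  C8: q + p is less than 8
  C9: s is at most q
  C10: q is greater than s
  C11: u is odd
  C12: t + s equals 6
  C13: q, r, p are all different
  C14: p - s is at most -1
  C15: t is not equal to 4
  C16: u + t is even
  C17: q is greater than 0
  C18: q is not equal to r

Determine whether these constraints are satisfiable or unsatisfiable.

Satisfiable

Setting (p, q, r, s, t, u) = (0, 5, 3, 3, 3, 1) satisfies everything: constraint 3: r - q = -2; constraint 8: q + p = 5; constraint 12: t + s = 6, and the others follow.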